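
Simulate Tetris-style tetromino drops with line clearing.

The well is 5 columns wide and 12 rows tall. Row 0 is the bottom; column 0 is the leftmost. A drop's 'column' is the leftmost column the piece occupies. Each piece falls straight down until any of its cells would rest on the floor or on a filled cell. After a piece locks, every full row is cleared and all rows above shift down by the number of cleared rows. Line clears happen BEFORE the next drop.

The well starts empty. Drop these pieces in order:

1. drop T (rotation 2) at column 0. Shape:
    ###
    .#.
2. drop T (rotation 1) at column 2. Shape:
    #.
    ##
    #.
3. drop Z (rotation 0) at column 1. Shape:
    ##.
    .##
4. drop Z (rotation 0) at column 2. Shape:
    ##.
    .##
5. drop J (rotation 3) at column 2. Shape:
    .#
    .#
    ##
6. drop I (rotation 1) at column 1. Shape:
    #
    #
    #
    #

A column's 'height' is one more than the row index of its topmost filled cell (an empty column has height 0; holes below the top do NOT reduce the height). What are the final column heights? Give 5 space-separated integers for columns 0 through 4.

Answer: 2 11 9 11 7

Derivation:
Drop 1: T rot2 at col 0 lands with bottom-row=0; cleared 0 line(s) (total 0); column heights now [2 2 2 0 0], max=2
Drop 2: T rot1 at col 2 lands with bottom-row=2; cleared 0 line(s) (total 0); column heights now [2 2 5 4 0], max=5
Drop 3: Z rot0 at col 1 lands with bottom-row=5; cleared 0 line(s) (total 0); column heights now [2 7 7 6 0], max=7
Drop 4: Z rot0 at col 2 lands with bottom-row=6; cleared 0 line(s) (total 0); column heights now [2 7 8 8 7], max=8
Drop 5: J rot3 at col 2 lands with bottom-row=8; cleared 0 line(s) (total 0); column heights now [2 7 9 11 7], max=11
Drop 6: I rot1 at col 1 lands with bottom-row=7; cleared 0 line(s) (total 0); column heights now [2 11 9 11 7], max=11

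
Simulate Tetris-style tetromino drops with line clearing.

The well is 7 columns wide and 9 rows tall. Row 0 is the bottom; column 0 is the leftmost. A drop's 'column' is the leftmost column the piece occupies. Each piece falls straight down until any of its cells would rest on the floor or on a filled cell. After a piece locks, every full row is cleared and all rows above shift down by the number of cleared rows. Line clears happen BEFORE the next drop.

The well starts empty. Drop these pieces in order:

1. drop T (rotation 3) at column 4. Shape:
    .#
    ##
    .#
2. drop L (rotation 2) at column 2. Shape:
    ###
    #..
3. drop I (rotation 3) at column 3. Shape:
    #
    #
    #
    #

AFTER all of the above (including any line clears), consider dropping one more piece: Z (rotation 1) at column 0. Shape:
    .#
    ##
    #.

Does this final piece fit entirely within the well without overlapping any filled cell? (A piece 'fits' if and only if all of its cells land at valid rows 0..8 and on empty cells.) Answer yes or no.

Drop 1: T rot3 at col 4 lands with bottom-row=0; cleared 0 line(s) (total 0); column heights now [0 0 0 0 2 3 0], max=3
Drop 2: L rot2 at col 2 lands with bottom-row=1; cleared 0 line(s) (total 0); column heights now [0 0 3 3 3 3 0], max=3
Drop 3: I rot3 at col 3 lands with bottom-row=3; cleared 0 line(s) (total 0); column heights now [0 0 3 7 3 3 0], max=7
Test piece Z rot1 at col 0 (width 2): heights before test = [0 0 3 7 3 3 0]; fits = True

Answer: yes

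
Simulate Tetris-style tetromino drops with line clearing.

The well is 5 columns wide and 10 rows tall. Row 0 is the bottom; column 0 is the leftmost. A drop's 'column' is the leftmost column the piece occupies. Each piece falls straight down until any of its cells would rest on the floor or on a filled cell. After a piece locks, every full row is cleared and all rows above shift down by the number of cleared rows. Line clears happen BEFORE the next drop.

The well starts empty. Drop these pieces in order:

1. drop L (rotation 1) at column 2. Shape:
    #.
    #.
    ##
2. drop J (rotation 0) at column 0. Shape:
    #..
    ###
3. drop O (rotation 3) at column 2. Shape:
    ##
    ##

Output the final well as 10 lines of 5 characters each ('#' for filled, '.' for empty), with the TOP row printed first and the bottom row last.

Answer: .....
.....
.....
.....
..##.
#.##.
###..
..#..
..#..
..##.

Derivation:
Drop 1: L rot1 at col 2 lands with bottom-row=0; cleared 0 line(s) (total 0); column heights now [0 0 3 1 0], max=3
Drop 2: J rot0 at col 0 lands with bottom-row=3; cleared 0 line(s) (total 0); column heights now [5 4 4 1 0], max=5
Drop 3: O rot3 at col 2 lands with bottom-row=4; cleared 0 line(s) (total 0); column heights now [5 4 6 6 0], max=6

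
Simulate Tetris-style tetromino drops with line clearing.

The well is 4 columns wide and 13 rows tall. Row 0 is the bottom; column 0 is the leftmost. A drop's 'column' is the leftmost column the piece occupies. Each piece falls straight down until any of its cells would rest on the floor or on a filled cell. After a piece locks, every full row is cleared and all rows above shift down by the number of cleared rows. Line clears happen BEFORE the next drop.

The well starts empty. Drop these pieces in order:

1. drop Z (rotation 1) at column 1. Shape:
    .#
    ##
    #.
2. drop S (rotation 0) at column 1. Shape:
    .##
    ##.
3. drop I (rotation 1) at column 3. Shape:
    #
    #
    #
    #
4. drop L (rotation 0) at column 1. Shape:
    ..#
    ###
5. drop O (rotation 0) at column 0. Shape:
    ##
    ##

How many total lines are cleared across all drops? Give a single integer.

Drop 1: Z rot1 at col 1 lands with bottom-row=0; cleared 0 line(s) (total 0); column heights now [0 2 3 0], max=3
Drop 2: S rot0 at col 1 lands with bottom-row=3; cleared 0 line(s) (total 0); column heights now [0 4 5 5], max=5
Drop 3: I rot1 at col 3 lands with bottom-row=5; cleared 0 line(s) (total 0); column heights now [0 4 5 9], max=9
Drop 4: L rot0 at col 1 lands with bottom-row=9; cleared 0 line(s) (total 0); column heights now [0 10 10 11], max=11
Drop 5: O rot0 at col 0 lands with bottom-row=10; cleared 0 line(s) (total 0); column heights now [12 12 10 11], max=12

Answer: 0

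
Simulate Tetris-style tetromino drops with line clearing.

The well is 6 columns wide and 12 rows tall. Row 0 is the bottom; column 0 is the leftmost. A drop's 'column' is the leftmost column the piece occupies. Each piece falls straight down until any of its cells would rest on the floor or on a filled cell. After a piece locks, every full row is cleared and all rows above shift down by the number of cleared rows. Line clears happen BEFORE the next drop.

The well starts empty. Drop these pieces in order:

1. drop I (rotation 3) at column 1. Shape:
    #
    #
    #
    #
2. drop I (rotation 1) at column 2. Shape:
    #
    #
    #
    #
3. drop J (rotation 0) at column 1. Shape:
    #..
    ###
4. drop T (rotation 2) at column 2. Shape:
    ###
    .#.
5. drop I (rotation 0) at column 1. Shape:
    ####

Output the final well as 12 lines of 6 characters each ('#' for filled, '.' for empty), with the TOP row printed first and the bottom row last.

Answer: ......
......
......
......
.####.
..###.
.#.#..
.###..
.##...
.##...
.##...
.##...

Derivation:
Drop 1: I rot3 at col 1 lands with bottom-row=0; cleared 0 line(s) (total 0); column heights now [0 4 0 0 0 0], max=4
Drop 2: I rot1 at col 2 lands with bottom-row=0; cleared 0 line(s) (total 0); column heights now [0 4 4 0 0 0], max=4
Drop 3: J rot0 at col 1 lands with bottom-row=4; cleared 0 line(s) (total 0); column heights now [0 6 5 5 0 0], max=6
Drop 4: T rot2 at col 2 lands with bottom-row=5; cleared 0 line(s) (total 0); column heights now [0 6 7 7 7 0], max=7
Drop 5: I rot0 at col 1 lands with bottom-row=7; cleared 0 line(s) (total 0); column heights now [0 8 8 8 8 0], max=8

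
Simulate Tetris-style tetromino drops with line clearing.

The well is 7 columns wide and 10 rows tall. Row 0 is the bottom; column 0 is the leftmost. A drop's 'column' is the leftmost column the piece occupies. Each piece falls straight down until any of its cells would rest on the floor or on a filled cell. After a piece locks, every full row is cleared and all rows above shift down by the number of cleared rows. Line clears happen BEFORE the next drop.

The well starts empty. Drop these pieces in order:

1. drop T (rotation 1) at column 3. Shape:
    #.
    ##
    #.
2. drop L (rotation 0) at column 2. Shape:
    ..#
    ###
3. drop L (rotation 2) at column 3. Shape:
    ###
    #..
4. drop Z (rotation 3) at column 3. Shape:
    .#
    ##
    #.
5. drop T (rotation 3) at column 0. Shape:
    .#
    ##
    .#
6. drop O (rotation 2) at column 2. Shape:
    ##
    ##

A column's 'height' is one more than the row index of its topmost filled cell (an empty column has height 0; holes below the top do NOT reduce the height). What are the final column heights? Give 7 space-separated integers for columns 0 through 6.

Drop 1: T rot1 at col 3 lands with bottom-row=0; cleared 0 line(s) (total 0); column heights now [0 0 0 3 2 0 0], max=3
Drop 2: L rot0 at col 2 lands with bottom-row=3; cleared 0 line(s) (total 0); column heights now [0 0 4 4 5 0 0], max=5
Drop 3: L rot2 at col 3 lands with bottom-row=4; cleared 0 line(s) (total 0); column heights now [0 0 4 6 6 6 0], max=6
Drop 4: Z rot3 at col 3 lands with bottom-row=6; cleared 0 line(s) (total 0); column heights now [0 0 4 8 9 6 0], max=9
Drop 5: T rot3 at col 0 lands with bottom-row=0; cleared 0 line(s) (total 0); column heights now [2 3 4 8 9 6 0], max=9
Drop 6: O rot2 at col 2 lands with bottom-row=8; cleared 0 line(s) (total 0); column heights now [2 3 10 10 9 6 0], max=10

Answer: 2 3 10 10 9 6 0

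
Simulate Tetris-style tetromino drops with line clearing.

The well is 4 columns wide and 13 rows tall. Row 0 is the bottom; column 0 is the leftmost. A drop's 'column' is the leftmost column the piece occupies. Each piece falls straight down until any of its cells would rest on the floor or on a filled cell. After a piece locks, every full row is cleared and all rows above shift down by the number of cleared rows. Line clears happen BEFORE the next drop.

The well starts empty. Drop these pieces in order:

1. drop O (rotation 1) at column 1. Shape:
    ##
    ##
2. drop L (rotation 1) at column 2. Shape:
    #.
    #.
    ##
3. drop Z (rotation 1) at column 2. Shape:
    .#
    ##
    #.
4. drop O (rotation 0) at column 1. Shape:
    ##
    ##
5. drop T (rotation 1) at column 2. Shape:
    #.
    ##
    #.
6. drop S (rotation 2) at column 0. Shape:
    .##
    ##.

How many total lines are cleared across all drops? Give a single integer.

Drop 1: O rot1 at col 1 lands with bottom-row=0; cleared 0 line(s) (total 0); column heights now [0 2 2 0], max=2
Drop 2: L rot1 at col 2 lands with bottom-row=2; cleared 0 line(s) (total 0); column heights now [0 2 5 3], max=5
Drop 3: Z rot1 at col 2 lands with bottom-row=5; cleared 0 line(s) (total 0); column heights now [0 2 7 8], max=8
Drop 4: O rot0 at col 1 lands with bottom-row=7; cleared 0 line(s) (total 0); column heights now [0 9 9 8], max=9
Drop 5: T rot1 at col 2 lands with bottom-row=9; cleared 0 line(s) (total 0); column heights now [0 9 12 11], max=12
Drop 6: S rot2 at col 0 lands with bottom-row=11; cleared 0 line(s) (total 0); column heights now [12 13 13 11], max=13

Answer: 0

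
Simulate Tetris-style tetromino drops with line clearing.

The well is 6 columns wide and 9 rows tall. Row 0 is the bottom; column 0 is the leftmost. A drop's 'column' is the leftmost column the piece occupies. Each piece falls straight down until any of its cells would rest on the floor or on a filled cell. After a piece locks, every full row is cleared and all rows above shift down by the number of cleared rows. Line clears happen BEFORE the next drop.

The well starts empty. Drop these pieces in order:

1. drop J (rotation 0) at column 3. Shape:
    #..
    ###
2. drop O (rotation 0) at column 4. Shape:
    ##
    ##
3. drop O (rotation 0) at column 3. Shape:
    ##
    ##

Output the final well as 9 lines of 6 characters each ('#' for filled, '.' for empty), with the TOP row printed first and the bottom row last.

Answer: ......
......
......
......
...##.
...##.
....##
...###
...###

Derivation:
Drop 1: J rot0 at col 3 lands with bottom-row=0; cleared 0 line(s) (total 0); column heights now [0 0 0 2 1 1], max=2
Drop 2: O rot0 at col 4 lands with bottom-row=1; cleared 0 line(s) (total 0); column heights now [0 0 0 2 3 3], max=3
Drop 3: O rot0 at col 3 lands with bottom-row=3; cleared 0 line(s) (total 0); column heights now [0 0 0 5 5 3], max=5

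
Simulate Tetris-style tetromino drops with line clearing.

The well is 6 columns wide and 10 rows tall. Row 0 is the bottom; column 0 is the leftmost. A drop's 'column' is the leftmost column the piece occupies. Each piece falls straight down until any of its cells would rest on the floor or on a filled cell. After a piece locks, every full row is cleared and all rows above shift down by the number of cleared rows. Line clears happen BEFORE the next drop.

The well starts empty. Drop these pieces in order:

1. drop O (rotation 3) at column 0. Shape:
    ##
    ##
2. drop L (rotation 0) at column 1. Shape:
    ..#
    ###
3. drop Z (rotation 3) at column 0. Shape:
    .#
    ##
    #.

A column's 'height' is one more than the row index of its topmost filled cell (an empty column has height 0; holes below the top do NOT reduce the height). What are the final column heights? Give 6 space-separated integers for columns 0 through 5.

Drop 1: O rot3 at col 0 lands with bottom-row=0; cleared 0 line(s) (total 0); column heights now [2 2 0 0 0 0], max=2
Drop 2: L rot0 at col 1 lands with bottom-row=2; cleared 0 line(s) (total 0); column heights now [2 3 3 4 0 0], max=4
Drop 3: Z rot3 at col 0 lands with bottom-row=2; cleared 0 line(s) (total 0); column heights now [4 5 3 4 0 0], max=5

Answer: 4 5 3 4 0 0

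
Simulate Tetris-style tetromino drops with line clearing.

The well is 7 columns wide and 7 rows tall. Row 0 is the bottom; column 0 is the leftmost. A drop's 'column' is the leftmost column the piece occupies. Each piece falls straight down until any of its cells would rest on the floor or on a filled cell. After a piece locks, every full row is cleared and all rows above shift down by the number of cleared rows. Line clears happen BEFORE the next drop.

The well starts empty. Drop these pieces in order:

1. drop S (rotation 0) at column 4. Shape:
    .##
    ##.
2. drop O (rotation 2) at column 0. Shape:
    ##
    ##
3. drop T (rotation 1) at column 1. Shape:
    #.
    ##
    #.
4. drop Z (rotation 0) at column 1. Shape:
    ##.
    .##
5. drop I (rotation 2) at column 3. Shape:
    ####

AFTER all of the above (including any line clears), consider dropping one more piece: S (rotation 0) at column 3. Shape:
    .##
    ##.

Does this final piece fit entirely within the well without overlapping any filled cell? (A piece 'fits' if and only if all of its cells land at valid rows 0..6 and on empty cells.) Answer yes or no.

Drop 1: S rot0 at col 4 lands with bottom-row=0; cleared 0 line(s) (total 0); column heights now [0 0 0 0 1 2 2], max=2
Drop 2: O rot2 at col 0 lands with bottom-row=0; cleared 0 line(s) (total 0); column heights now [2 2 0 0 1 2 2], max=2
Drop 3: T rot1 at col 1 lands with bottom-row=2; cleared 0 line(s) (total 0); column heights now [2 5 4 0 1 2 2], max=5
Drop 4: Z rot0 at col 1 lands with bottom-row=4; cleared 0 line(s) (total 0); column heights now [2 6 6 5 1 2 2], max=6
Drop 5: I rot2 at col 3 lands with bottom-row=5; cleared 0 line(s) (total 0); column heights now [2 6 6 6 6 6 6], max=6
Test piece S rot0 at col 3 (width 3): heights before test = [2 6 6 6 6 6 6]; fits = False

Answer: no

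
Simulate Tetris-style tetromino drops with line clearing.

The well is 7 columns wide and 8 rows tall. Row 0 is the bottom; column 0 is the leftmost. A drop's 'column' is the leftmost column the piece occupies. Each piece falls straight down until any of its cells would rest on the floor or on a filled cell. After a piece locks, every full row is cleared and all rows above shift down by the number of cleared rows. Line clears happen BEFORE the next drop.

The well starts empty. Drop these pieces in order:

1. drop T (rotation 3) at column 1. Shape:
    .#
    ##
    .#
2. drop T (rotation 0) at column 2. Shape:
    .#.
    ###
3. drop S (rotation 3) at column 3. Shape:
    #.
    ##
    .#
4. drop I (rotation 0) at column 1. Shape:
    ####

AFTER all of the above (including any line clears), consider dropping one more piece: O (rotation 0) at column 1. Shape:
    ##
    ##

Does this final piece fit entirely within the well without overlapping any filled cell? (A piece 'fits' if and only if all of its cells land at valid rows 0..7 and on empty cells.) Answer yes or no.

Answer: no

Derivation:
Drop 1: T rot3 at col 1 lands with bottom-row=0; cleared 0 line(s) (total 0); column heights now [0 2 3 0 0 0 0], max=3
Drop 2: T rot0 at col 2 lands with bottom-row=3; cleared 0 line(s) (total 0); column heights now [0 2 4 5 4 0 0], max=5
Drop 3: S rot3 at col 3 lands with bottom-row=4; cleared 0 line(s) (total 0); column heights now [0 2 4 7 6 0 0], max=7
Drop 4: I rot0 at col 1 lands with bottom-row=7; cleared 0 line(s) (total 0); column heights now [0 8 8 8 8 0 0], max=8
Test piece O rot0 at col 1 (width 2): heights before test = [0 8 8 8 8 0 0]; fits = False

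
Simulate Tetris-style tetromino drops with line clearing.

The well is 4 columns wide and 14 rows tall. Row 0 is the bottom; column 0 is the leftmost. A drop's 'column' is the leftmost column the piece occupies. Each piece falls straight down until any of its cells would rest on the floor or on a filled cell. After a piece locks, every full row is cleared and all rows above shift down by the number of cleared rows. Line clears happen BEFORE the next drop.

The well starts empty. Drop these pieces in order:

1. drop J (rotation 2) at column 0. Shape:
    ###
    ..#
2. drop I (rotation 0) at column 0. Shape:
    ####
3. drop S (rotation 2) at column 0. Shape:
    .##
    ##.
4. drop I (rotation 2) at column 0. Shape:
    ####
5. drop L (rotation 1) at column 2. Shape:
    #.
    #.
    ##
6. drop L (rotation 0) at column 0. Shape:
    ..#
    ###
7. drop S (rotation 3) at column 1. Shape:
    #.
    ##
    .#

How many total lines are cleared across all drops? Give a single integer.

Drop 1: J rot2 at col 0 lands with bottom-row=0; cleared 0 line(s) (total 0); column heights now [2 2 2 0], max=2
Drop 2: I rot0 at col 0 lands with bottom-row=2; cleared 1 line(s) (total 1); column heights now [2 2 2 0], max=2
Drop 3: S rot2 at col 0 lands with bottom-row=2; cleared 0 line(s) (total 1); column heights now [3 4 4 0], max=4
Drop 4: I rot2 at col 0 lands with bottom-row=4; cleared 1 line(s) (total 2); column heights now [3 4 4 0], max=4
Drop 5: L rot1 at col 2 lands with bottom-row=4; cleared 0 line(s) (total 2); column heights now [3 4 7 5], max=7
Drop 6: L rot0 at col 0 lands with bottom-row=7; cleared 0 line(s) (total 2); column heights now [8 8 9 5], max=9
Drop 7: S rot3 at col 1 lands with bottom-row=9; cleared 0 line(s) (total 2); column heights now [8 12 11 5], max=12

Answer: 2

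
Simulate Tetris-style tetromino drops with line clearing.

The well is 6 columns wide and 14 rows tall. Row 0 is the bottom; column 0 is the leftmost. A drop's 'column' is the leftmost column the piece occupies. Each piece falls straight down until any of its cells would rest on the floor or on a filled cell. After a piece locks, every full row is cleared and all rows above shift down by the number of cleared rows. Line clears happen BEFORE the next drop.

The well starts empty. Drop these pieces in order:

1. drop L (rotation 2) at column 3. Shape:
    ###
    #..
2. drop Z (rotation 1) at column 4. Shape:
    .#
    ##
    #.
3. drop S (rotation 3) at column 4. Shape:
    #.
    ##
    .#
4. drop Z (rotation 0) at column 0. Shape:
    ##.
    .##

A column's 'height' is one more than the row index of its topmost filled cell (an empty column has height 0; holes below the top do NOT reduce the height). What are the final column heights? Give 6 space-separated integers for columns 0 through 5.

Drop 1: L rot2 at col 3 lands with bottom-row=0; cleared 0 line(s) (total 0); column heights now [0 0 0 2 2 2], max=2
Drop 2: Z rot1 at col 4 lands with bottom-row=2; cleared 0 line(s) (total 0); column heights now [0 0 0 2 4 5], max=5
Drop 3: S rot3 at col 4 lands with bottom-row=5; cleared 0 line(s) (total 0); column heights now [0 0 0 2 8 7], max=8
Drop 4: Z rot0 at col 0 lands with bottom-row=0; cleared 0 line(s) (total 0); column heights now [2 2 1 2 8 7], max=8

Answer: 2 2 1 2 8 7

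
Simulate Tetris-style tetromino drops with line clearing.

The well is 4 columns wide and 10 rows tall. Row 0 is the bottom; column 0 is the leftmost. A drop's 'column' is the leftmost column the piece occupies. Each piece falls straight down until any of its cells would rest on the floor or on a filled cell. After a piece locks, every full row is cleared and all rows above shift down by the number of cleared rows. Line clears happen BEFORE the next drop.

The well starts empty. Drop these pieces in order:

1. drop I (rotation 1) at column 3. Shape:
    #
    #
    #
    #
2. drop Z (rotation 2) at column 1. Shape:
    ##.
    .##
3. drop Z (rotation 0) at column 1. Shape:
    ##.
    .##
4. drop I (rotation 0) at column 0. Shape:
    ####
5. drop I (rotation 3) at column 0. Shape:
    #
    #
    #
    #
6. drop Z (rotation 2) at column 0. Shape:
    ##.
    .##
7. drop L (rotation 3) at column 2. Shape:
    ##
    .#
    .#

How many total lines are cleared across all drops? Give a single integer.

Answer: 2

Derivation:
Drop 1: I rot1 at col 3 lands with bottom-row=0; cleared 0 line(s) (total 0); column heights now [0 0 0 4], max=4
Drop 2: Z rot2 at col 1 lands with bottom-row=4; cleared 0 line(s) (total 0); column heights now [0 6 6 5], max=6
Drop 3: Z rot0 at col 1 lands with bottom-row=6; cleared 0 line(s) (total 0); column heights now [0 8 8 7], max=8
Drop 4: I rot0 at col 0 lands with bottom-row=8; cleared 1 line(s) (total 1); column heights now [0 8 8 7], max=8
Drop 5: I rot3 at col 0 lands with bottom-row=0; cleared 0 line(s) (total 1); column heights now [4 8 8 7], max=8
Drop 6: Z rot2 at col 0 lands with bottom-row=8; cleared 0 line(s) (total 1); column heights now [10 10 9 7], max=10
Drop 7: L rot3 at col 2 lands with bottom-row=7; cleared 1 line(s) (total 2); column heights now [4 9 9 9], max=9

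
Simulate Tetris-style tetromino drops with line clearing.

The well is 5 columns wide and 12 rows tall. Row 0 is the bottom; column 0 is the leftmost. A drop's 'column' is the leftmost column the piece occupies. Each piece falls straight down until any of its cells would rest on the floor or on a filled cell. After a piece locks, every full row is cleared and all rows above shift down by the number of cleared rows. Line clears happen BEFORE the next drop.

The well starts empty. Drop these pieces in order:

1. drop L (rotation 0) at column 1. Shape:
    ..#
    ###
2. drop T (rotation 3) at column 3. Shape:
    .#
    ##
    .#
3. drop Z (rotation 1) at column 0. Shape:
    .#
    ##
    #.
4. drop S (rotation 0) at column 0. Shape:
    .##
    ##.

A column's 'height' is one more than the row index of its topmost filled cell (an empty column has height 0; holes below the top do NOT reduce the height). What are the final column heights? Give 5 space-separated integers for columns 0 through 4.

Answer: 4 5 5 3 4

Derivation:
Drop 1: L rot0 at col 1 lands with bottom-row=0; cleared 0 line(s) (total 0); column heights now [0 1 1 2 0], max=2
Drop 2: T rot3 at col 3 lands with bottom-row=1; cleared 0 line(s) (total 0); column heights now [0 1 1 3 4], max=4
Drop 3: Z rot1 at col 0 lands with bottom-row=0; cleared 0 line(s) (total 0); column heights now [2 3 1 3 4], max=4
Drop 4: S rot0 at col 0 lands with bottom-row=3; cleared 0 line(s) (total 0); column heights now [4 5 5 3 4], max=5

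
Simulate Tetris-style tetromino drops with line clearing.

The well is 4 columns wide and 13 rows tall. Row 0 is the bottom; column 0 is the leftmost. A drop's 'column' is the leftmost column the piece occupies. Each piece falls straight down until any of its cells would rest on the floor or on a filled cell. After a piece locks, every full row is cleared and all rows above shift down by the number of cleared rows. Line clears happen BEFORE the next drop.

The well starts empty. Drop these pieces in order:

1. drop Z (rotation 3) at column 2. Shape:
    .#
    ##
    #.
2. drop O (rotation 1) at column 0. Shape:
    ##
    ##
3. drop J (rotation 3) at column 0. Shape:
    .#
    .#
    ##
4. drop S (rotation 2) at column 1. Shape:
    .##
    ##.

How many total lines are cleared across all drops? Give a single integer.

Drop 1: Z rot3 at col 2 lands with bottom-row=0; cleared 0 line(s) (total 0); column heights now [0 0 2 3], max=3
Drop 2: O rot1 at col 0 lands with bottom-row=0; cleared 1 line(s) (total 1); column heights now [1 1 1 2], max=2
Drop 3: J rot3 at col 0 lands with bottom-row=1; cleared 0 line(s) (total 1); column heights now [2 4 1 2], max=4
Drop 4: S rot2 at col 1 lands with bottom-row=4; cleared 0 line(s) (total 1); column heights now [2 5 6 6], max=6

Answer: 1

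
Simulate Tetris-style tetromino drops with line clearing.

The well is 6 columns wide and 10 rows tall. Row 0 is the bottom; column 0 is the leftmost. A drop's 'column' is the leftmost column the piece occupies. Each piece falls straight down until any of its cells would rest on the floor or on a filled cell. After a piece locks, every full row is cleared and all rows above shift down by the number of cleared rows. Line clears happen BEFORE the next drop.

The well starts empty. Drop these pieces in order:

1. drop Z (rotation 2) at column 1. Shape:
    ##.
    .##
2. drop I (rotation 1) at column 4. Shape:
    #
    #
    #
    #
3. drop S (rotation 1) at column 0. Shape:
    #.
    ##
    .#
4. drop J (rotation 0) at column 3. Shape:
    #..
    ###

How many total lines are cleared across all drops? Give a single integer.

Answer: 0

Derivation:
Drop 1: Z rot2 at col 1 lands with bottom-row=0; cleared 0 line(s) (total 0); column heights now [0 2 2 1 0 0], max=2
Drop 2: I rot1 at col 4 lands with bottom-row=0; cleared 0 line(s) (total 0); column heights now [0 2 2 1 4 0], max=4
Drop 3: S rot1 at col 0 lands with bottom-row=2; cleared 0 line(s) (total 0); column heights now [5 4 2 1 4 0], max=5
Drop 4: J rot0 at col 3 lands with bottom-row=4; cleared 0 line(s) (total 0); column heights now [5 4 2 6 5 5], max=6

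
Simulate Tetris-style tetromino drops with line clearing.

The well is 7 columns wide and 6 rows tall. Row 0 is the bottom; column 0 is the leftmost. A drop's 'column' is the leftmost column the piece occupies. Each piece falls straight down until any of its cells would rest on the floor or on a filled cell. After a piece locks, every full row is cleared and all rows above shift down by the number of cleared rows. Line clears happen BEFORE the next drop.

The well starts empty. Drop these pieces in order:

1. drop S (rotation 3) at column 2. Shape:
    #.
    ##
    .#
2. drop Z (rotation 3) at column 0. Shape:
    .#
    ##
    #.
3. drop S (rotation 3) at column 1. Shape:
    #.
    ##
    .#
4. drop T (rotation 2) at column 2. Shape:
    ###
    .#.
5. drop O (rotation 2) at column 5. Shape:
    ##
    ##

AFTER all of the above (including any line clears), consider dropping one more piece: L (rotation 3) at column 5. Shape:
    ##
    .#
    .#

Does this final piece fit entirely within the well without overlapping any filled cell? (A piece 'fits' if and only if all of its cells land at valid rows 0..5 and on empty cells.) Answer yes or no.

Drop 1: S rot3 at col 2 lands with bottom-row=0; cleared 0 line(s) (total 0); column heights now [0 0 3 2 0 0 0], max=3
Drop 2: Z rot3 at col 0 lands with bottom-row=0; cleared 0 line(s) (total 0); column heights now [2 3 3 2 0 0 0], max=3
Drop 3: S rot3 at col 1 lands with bottom-row=3; cleared 0 line(s) (total 0); column heights now [2 6 5 2 0 0 0], max=6
Drop 4: T rot2 at col 2 lands with bottom-row=4; cleared 0 line(s) (total 0); column heights now [2 6 6 6 6 0 0], max=6
Drop 5: O rot2 at col 5 lands with bottom-row=0; cleared 0 line(s) (total 0); column heights now [2 6 6 6 6 2 2], max=6
Test piece L rot3 at col 5 (width 2): heights before test = [2 6 6 6 6 2 2]; fits = True

Answer: yes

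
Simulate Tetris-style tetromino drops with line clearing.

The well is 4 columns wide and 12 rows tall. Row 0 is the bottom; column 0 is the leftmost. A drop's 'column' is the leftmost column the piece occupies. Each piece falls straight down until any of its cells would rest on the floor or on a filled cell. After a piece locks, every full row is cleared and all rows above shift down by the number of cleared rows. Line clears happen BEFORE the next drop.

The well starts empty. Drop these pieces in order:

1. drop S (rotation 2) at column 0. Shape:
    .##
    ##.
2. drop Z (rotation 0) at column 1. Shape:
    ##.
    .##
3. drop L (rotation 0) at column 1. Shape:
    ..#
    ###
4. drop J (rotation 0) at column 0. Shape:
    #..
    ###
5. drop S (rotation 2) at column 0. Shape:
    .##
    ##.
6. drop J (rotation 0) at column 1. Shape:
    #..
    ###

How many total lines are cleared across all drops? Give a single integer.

Drop 1: S rot2 at col 0 lands with bottom-row=0; cleared 0 line(s) (total 0); column heights now [1 2 2 0], max=2
Drop 2: Z rot0 at col 1 lands with bottom-row=2; cleared 0 line(s) (total 0); column heights now [1 4 4 3], max=4
Drop 3: L rot0 at col 1 lands with bottom-row=4; cleared 0 line(s) (total 0); column heights now [1 5 5 6], max=6
Drop 4: J rot0 at col 0 lands with bottom-row=5; cleared 1 line(s) (total 1); column heights now [6 5 5 5], max=6
Drop 5: S rot2 at col 0 lands with bottom-row=6; cleared 0 line(s) (total 1); column heights now [7 8 8 5], max=8
Drop 6: J rot0 at col 1 lands with bottom-row=8; cleared 0 line(s) (total 1); column heights now [7 10 9 9], max=10

Answer: 1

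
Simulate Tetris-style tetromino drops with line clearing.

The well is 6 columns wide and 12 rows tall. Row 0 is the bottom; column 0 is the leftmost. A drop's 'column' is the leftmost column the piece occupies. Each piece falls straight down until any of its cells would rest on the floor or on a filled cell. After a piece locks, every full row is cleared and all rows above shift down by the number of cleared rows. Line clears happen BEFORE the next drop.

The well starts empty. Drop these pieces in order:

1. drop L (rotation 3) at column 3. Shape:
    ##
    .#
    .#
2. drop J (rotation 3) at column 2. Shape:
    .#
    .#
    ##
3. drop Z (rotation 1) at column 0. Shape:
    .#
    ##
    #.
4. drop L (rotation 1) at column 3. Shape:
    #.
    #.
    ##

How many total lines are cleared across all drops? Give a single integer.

Drop 1: L rot3 at col 3 lands with bottom-row=0; cleared 0 line(s) (total 0); column heights now [0 0 0 3 3 0], max=3
Drop 2: J rot3 at col 2 lands with bottom-row=3; cleared 0 line(s) (total 0); column heights now [0 0 4 6 3 0], max=6
Drop 3: Z rot1 at col 0 lands with bottom-row=0; cleared 0 line(s) (total 0); column heights now [2 3 4 6 3 0], max=6
Drop 4: L rot1 at col 3 lands with bottom-row=6; cleared 0 line(s) (total 0); column heights now [2 3 4 9 7 0], max=9

Answer: 0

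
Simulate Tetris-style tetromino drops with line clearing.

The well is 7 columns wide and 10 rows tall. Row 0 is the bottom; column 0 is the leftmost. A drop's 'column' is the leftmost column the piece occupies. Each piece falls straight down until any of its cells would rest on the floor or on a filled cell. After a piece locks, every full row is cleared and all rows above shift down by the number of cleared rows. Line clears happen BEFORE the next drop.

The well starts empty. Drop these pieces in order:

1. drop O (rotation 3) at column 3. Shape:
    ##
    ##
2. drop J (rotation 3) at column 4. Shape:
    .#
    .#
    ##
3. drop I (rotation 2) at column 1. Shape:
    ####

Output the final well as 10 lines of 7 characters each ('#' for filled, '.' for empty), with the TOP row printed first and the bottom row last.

Answer: .......
.......
.......
.......
.......
.....#.
.#####.
....##.
...##..
...##..

Derivation:
Drop 1: O rot3 at col 3 lands with bottom-row=0; cleared 0 line(s) (total 0); column heights now [0 0 0 2 2 0 0], max=2
Drop 2: J rot3 at col 4 lands with bottom-row=2; cleared 0 line(s) (total 0); column heights now [0 0 0 2 3 5 0], max=5
Drop 3: I rot2 at col 1 lands with bottom-row=3; cleared 0 line(s) (total 0); column heights now [0 4 4 4 4 5 0], max=5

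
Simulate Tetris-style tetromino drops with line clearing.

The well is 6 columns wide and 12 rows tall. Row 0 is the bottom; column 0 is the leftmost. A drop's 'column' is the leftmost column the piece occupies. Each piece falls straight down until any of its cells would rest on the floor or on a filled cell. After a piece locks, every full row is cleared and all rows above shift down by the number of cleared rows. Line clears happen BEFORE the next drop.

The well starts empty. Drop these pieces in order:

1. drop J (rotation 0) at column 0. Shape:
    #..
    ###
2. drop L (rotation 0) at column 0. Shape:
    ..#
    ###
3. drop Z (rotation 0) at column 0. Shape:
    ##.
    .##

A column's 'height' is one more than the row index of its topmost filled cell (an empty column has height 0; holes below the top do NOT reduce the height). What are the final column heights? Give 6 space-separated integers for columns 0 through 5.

Drop 1: J rot0 at col 0 lands with bottom-row=0; cleared 0 line(s) (total 0); column heights now [2 1 1 0 0 0], max=2
Drop 2: L rot0 at col 0 lands with bottom-row=2; cleared 0 line(s) (total 0); column heights now [3 3 4 0 0 0], max=4
Drop 3: Z rot0 at col 0 lands with bottom-row=4; cleared 0 line(s) (total 0); column heights now [6 6 5 0 0 0], max=6

Answer: 6 6 5 0 0 0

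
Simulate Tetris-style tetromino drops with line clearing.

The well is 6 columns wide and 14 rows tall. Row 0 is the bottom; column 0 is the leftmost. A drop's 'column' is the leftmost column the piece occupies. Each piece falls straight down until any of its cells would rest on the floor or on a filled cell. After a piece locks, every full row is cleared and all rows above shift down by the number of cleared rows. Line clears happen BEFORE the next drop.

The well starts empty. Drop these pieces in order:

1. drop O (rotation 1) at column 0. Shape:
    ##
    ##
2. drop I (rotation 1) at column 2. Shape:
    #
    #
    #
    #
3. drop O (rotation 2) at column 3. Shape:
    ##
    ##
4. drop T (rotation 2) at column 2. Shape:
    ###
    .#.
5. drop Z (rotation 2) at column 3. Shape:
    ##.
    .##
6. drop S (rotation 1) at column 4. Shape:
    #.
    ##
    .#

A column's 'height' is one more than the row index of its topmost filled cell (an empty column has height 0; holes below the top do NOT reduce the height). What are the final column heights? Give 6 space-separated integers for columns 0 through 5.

Drop 1: O rot1 at col 0 lands with bottom-row=0; cleared 0 line(s) (total 0); column heights now [2 2 0 0 0 0], max=2
Drop 2: I rot1 at col 2 lands with bottom-row=0; cleared 0 line(s) (total 0); column heights now [2 2 4 0 0 0], max=4
Drop 3: O rot2 at col 3 lands with bottom-row=0; cleared 0 line(s) (total 0); column heights now [2 2 4 2 2 0], max=4
Drop 4: T rot2 at col 2 lands with bottom-row=3; cleared 0 line(s) (total 0); column heights now [2 2 5 5 5 0], max=5
Drop 5: Z rot2 at col 3 lands with bottom-row=5; cleared 0 line(s) (total 0); column heights now [2 2 5 7 7 6], max=7
Drop 6: S rot1 at col 4 lands with bottom-row=6; cleared 0 line(s) (total 0); column heights now [2 2 5 7 9 8], max=9

Answer: 2 2 5 7 9 8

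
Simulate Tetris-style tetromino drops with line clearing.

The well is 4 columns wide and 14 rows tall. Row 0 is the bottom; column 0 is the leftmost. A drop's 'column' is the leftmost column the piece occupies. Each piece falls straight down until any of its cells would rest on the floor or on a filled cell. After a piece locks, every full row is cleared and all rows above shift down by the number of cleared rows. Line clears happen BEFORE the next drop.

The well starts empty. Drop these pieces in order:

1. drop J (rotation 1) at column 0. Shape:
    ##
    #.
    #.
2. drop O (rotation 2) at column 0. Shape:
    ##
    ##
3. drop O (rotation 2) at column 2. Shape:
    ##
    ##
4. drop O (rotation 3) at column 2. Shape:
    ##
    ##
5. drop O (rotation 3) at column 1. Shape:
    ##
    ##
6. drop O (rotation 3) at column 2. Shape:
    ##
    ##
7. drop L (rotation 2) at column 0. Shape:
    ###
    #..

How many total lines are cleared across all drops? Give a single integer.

Answer: 2

Derivation:
Drop 1: J rot1 at col 0 lands with bottom-row=0; cleared 0 line(s) (total 0); column heights now [3 3 0 0], max=3
Drop 2: O rot2 at col 0 lands with bottom-row=3; cleared 0 line(s) (total 0); column heights now [5 5 0 0], max=5
Drop 3: O rot2 at col 2 lands with bottom-row=0; cleared 0 line(s) (total 0); column heights now [5 5 2 2], max=5
Drop 4: O rot3 at col 2 lands with bottom-row=2; cleared 2 line(s) (total 2); column heights now [3 3 2 2], max=3
Drop 5: O rot3 at col 1 lands with bottom-row=3; cleared 0 line(s) (total 2); column heights now [3 5 5 2], max=5
Drop 6: O rot3 at col 2 lands with bottom-row=5; cleared 0 line(s) (total 2); column heights now [3 5 7 7], max=7
Drop 7: L rot2 at col 0 lands with bottom-row=6; cleared 0 line(s) (total 2); column heights now [8 8 8 7], max=8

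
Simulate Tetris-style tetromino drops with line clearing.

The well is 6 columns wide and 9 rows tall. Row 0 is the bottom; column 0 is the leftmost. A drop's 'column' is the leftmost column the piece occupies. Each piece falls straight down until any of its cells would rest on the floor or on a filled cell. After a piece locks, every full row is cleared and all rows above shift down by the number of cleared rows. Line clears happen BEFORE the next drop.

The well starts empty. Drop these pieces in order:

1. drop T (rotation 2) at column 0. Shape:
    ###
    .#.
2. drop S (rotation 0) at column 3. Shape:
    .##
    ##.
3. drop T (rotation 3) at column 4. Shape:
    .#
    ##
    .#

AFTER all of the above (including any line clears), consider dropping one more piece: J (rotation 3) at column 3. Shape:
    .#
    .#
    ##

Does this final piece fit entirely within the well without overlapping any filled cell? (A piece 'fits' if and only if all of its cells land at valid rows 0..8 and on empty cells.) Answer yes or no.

Drop 1: T rot2 at col 0 lands with bottom-row=0; cleared 0 line(s) (total 0); column heights now [2 2 2 0 0 0], max=2
Drop 2: S rot0 at col 3 lands with bottom-row=0; cleared 0 line(s) (total 0); column heights now [2 2 2 1 2 2], max=2
Drop 3: T rot3 at col 4 lands with bottom-row=2; cleared 0 line(s) (total 0); column heights now [2 2 2 1 4 5], max=5
Test piece J rot3 at col 3 (width 2): heights before test = [2 2 2 1 4 5]; fits = True

Answer: yes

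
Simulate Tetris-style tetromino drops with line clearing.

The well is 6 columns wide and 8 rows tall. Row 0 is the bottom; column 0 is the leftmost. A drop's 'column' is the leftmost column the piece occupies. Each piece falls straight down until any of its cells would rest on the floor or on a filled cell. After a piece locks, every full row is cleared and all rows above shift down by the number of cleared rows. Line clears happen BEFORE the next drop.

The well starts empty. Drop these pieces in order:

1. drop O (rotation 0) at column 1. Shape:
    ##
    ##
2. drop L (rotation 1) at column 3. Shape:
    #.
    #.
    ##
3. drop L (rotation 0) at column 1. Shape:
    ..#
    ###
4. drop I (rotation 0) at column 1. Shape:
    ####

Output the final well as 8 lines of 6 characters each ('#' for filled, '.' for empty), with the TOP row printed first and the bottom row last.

Drop 1: O rot0 at col 1 lands with bottom-row=0; cleared 0 line(s) (total 0); column heights now [0 2 2 0 0 0], max=2
Drop 2: L rot1 at col 3 lands with bottom-row=0; cleared 0 line(s) (total 0); column heights now [0 2 2 3 1 0], max=3
Drop 3: L rot0 at col 1 lands with bottom-row=3; cleared 0 line(s) (total 0); column heights now [0 4 4 5 1 0], max=5
Drop 4: I rot0 at col 1 lands with bottom-row=5; cleared 0 line(s) (total 0); column heights now [0 6 6 6 6 0], max=6

Answer: ......
......
.####.
...#..
.###..
...#..
.###..
.####.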